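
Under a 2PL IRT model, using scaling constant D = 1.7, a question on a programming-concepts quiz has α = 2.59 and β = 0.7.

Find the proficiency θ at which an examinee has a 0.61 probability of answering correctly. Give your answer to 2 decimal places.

0.80

P(θ) = 1 / (1 + exp(−D·α(θ − β)))
logit = ln(0.6100/0.3900) = 0.4473
θ = β + logit/(1.7·α) = 0.7 + 0.4473/4.4030 = 0.8016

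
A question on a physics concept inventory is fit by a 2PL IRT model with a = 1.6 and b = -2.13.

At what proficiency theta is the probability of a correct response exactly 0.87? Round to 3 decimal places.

P(theta) = 1 / (1 + exp(−a(theta − b)))
logit = ln(0.8700/0.1300) = 1.9010
theta = b + logit/(a) = -2.13 + 1.9010/1.6000 = -0.9419

-0.942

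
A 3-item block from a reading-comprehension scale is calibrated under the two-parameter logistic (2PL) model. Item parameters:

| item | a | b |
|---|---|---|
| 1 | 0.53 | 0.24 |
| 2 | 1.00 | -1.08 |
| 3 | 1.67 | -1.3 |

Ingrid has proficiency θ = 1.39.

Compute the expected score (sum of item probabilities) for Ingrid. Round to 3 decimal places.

2.559

P(θ) = 1 / (1 + exp(−a(θ − b)))
P_1 = 1/(1+e^{-0.6095}) = 0.6478
P_2 = 1/(1+e^{-2.4700}) = 0.9220
P_3 = 1/(1+e^{-4.4923}) = 0.9889
E[score] = 0.6478 + 0.9220 + 0.9889 = 2.5588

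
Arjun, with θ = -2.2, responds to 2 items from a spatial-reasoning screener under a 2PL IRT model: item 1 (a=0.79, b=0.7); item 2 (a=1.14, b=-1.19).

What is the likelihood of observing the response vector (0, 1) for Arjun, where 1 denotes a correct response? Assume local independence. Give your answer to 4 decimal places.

P(θ) = 1 / (1 + exp(−a(θ − b)))
P_1 = 1/(1+e^{2.2910}) = 0.0919
P_2 = 1/(1+e^{1.1514}) = 0.2402
L = (1−P_1) × P_2 = 0.9081 × 0.2402 = 0.21816

0.2182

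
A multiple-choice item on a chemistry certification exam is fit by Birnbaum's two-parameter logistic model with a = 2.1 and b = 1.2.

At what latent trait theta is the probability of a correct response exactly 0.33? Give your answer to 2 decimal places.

0.86

P(theta) = 1 / (1 + exp(−a(theta − b)))
logit = ln(0.3300/0.6700) = -0.7082
theta = b + logit/(a) = 1.2 + (-0.7082)/2.1000 = 0.8628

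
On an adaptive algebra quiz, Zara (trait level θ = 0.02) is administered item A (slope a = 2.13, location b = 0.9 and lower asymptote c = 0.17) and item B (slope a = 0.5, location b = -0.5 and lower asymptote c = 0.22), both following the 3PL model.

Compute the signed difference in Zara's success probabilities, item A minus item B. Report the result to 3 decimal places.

-0.380

P(θ) = c + (1 − c) · 1 / (1 + exp(−a(θ − b)))
P_A = 0.2804
P_B = 0.6604
P_A − P_B = -0.3800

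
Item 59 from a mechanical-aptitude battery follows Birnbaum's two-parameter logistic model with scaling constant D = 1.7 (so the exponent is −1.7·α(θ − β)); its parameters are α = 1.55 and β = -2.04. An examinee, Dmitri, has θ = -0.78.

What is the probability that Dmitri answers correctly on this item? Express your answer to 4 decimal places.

P(θ) = 1 / (1 + exp(−D·α(θ − β)))
Exponent: 1.7 × 1.55 × (-0.78 − (-2.04)) = 3.3201
1/(1 + e^{-3.3201}) = 0.9651
P = 0.9651

0.9651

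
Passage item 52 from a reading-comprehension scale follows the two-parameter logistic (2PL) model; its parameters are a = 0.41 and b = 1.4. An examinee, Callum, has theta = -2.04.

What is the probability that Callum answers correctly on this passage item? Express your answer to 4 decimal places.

0.1962

P(theta) = 1 / (1 + exp(−a(theta − b)))
Exponent: 0.41 × (-2.04 − 1.4) = -1.4104
1/(1 + e^{1.4104}) = 0.1962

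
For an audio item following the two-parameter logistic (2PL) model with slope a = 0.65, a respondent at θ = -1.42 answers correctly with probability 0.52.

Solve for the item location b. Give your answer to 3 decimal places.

P(θ) = 1 / (1 + exp(−a(θ − b)))
logit(0.52) = ln(0.52/0.48) = 0.0800
b = θ − logit/(a) = -1.42 − 0.0800/0.6500 = -1.5431

-1.543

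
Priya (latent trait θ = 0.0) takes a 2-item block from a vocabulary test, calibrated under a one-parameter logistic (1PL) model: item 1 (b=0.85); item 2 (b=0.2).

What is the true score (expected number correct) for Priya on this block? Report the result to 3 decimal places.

0.750

P(θ) = 1 / (1 + exp(−(θ − b)))
P_1 = 1/(1+e^{0.8500}) = 0.2994
P_2 = 1/(1+e^{0.2000}) = 0.4502
E[score] = 0.2994 + 0.4502 = 0.7496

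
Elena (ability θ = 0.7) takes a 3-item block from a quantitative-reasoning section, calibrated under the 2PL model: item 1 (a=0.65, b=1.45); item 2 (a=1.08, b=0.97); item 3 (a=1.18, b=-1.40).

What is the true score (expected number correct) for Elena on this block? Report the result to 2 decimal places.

1.73

P(θ) = 1 / (1 + exp(−a(θ − b)))
P_1 = 1/(1+e^{0.4875}) = 0.3805
P_2 = 1/(1+e^{0.2916}) = 0.4276
P_3 = 1/(1+e^{-2.4780}) = 0.9226
E[score] = 0.3805 + 0.4276 + 0.9226 = 1.7307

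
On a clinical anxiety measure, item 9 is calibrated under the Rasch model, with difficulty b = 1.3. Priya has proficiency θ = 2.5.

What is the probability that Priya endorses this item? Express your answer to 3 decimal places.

0.769

P(θ) = 1 / (1 + exp(−(θ − b)))
Exponent: (2.5 − 1.3) = 1.2000
1/(1 + e^{-1.2000}) = 0.7685
P = 0.7685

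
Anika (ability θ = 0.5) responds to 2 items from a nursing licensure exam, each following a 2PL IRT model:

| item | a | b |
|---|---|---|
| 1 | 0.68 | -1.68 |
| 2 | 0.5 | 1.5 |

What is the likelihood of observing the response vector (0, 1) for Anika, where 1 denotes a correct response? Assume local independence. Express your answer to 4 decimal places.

P(θ) = 1 / (1 + exp(−a(θ − b)))
P_1 = 1/(1+e^{-1.4824}) = 0.8149
P_2 = 1/(1+e^{0.5000}) = 0.3775
L = (1−P_1) × P_2 = 0.1851 × 0.3775 = 0.06987

0.0699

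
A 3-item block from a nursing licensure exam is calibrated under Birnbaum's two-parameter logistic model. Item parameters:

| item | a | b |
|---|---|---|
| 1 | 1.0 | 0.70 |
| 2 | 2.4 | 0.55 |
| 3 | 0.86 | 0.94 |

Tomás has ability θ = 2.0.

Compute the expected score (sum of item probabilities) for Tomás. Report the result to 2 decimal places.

2.47

P(θ) = 1 / (1 + exp(−a(θ − b)))
P_1 = 1/(1+e^{-1.3000}) = 0.7858
P_2 = 1/(1+e^{-3.4800}) = 0.9701
P_3 = 1/(1+e^{-0.9116}) = 0.7133
E[score] = 0.7858 + 0.9701 + 0.7133 = 2.4693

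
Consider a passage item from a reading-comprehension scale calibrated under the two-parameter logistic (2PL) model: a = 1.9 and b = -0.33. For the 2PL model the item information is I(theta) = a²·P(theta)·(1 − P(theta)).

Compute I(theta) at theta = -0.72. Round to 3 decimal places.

P = 1/(1+e^{0.7410}) = 0.3228
P(1−P) = 0.3228 × 0.6772 = 0.2186
I = a² × P(1−P) = 1.9² × 0.2186 = 0.78913

0.789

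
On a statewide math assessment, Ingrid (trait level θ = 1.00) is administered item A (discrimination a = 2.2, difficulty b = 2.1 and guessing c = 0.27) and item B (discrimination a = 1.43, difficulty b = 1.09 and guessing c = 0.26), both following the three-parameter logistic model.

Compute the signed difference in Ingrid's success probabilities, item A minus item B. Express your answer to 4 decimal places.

P(θ) = c + (1 − c) · 1 / (1 + exp(−a(θ − b)))
P_A = 0.3296
P_B = 0.6062
P_A − P_B = -0.2766

-0.2766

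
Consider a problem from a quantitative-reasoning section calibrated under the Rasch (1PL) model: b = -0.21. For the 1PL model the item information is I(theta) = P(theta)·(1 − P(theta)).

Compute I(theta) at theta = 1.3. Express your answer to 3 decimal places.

P = 1/(1+e^{-1.5100}) = 0.8191
P(1−P) = 0.8191 × 0.1809 = 0.1482
I = P(1−P) = 0.14820

0.148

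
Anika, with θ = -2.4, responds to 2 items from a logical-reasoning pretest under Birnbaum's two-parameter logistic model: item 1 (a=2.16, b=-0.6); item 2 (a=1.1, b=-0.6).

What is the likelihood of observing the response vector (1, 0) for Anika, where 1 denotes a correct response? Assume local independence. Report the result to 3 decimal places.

0.018

P(θ) = 1 / (1 + exp(−a(θ − b)))
P_1 = 1/(1+e^{3.8880}) = 0.0201
P_2 = 1/(1+e^{1.9800}) = 0.1213
L = P_1 × (1−P_2) = 0.0201 × 0.8787 = 0.01764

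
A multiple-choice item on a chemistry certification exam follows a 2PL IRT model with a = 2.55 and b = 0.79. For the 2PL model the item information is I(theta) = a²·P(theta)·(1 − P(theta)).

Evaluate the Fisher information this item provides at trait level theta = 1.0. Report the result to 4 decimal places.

P = 1/(1+e^{-0.5355}) = 0.6308
P(1−P) = 0.6308 × 0.3692 = 0.2329
I = a² × P(1−P) = 2.55² × 0.2329 = 1.51444

1.5144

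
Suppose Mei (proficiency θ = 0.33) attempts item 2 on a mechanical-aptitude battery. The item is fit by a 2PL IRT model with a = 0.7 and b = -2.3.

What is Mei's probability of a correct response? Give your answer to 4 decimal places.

P(θ) = 1 / (1 + exp(−a(θ − b)))
Exponent: 0.7 × (0.33 − (-2.3)) = 1.8410
1/(1 + e^{-1.8410}) = 0.8631

0.8631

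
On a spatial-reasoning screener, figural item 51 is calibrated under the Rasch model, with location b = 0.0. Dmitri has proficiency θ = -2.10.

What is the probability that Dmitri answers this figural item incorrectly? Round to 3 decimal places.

0.891

P(θ) = 1 / (1 + exp(−(θ − b)))
Exponent: (-2.10 − 0.0) = -2.1000
1/(1 + e^{2.1000}) = 0.1091
P = 0.1091
P(incorrect) = 1 − 0.1091 = 0.8909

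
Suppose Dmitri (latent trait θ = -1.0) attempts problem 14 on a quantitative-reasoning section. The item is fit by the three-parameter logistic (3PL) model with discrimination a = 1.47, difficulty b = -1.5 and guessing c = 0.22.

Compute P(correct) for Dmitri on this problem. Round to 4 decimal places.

0.7472

P(θ) = c + (1 − c) · 1 / (1 + exp(−a(θ − b)))
Exponent: 1.47 × (-1.0 − (-1.5)) = 0.7350
1/(1 + e^{-0.7350}) = 0.6759
P = 0.22 + 0.78 × 0.6759 = 0.7472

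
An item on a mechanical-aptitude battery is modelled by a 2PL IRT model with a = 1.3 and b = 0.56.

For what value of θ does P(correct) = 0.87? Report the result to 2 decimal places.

P(θ) = 1 / (1 + exp(−a(θ − b)))
logit = ln(0.8700/0.1300) = 1.9010
θ = b + logit/(a) = 0.56 + 1.9010/1.3000 = 2.0223

2.02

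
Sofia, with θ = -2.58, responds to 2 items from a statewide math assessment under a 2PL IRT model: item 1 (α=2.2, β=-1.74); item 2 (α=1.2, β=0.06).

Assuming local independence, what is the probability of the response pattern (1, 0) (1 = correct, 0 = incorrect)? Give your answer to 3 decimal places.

0.131

P(θ) = 1 / (1 + exp(−α(θ − β)))
P_1 = 1/(1+e^{1.8480}) = 0.1361
P_2 = 1/(1+e^{3.1680}) = 0.0404
L = P_1 × (1−P_2) = 0.1361 × 0.9596 = 0.13061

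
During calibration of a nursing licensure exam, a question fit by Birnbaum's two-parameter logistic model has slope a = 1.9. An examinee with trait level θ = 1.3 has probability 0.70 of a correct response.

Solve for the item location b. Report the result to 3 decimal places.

0.854

P(θ) = 1 / (1 + exp(−a(θ − b)))
logit(0.70) = ln(0.70/0.30) = 0.8473
b = θ − logit/(a) = 1.3 − 0.8473/1.9000 = 0.8541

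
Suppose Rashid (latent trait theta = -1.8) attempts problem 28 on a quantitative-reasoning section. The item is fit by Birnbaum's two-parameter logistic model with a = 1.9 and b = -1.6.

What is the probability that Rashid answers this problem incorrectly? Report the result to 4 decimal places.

P(theta) = 1 / (1 + exp(−a(theta − b)))
Exponent: 1.9 × (-1.8 − (-1.6)) = -0.3800
1/(1 + e^{0.3800}) = 0.4061
P(incorrect) = 1 − 0.4061 = 0.5939

0.5939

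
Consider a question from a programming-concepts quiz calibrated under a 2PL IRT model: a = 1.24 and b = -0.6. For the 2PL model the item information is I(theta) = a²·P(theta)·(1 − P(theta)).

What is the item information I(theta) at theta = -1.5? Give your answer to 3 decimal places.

0.286

P = 1/(1+e^{1.1160}) = 0.2468
P(1−P) = 0.2468 × 0.7532 = 0.1859
I = a² × P(1−P) = 1.24² × 0.1859 = 0.28579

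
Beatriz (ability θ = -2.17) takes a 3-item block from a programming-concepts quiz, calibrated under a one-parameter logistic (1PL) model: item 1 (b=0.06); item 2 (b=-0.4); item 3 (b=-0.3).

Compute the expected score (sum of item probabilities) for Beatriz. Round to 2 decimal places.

P(θ) = 1 / (1 + exp(−(θ − b)))
P_1 = 1/(1+e^{2.2300}) = 0.0971
P_2 = 1/(1+e^{1.7700}) = 0.1455
P_3 = 1/(1+e^{1.8700}) = 0.1335
E[score] = 0.0971 + 0.1455 + 0.1335 = 0.3762

0.38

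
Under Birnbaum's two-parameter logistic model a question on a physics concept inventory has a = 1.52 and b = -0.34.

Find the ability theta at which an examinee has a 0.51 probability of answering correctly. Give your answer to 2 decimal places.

-0.31

P(theta) = 1 / (1 + exp(−a(theta − b)))
logit = ln(0.5100/0.4900) = 0.0400
theta = b + logit/(a) = -0.34 + 0.0400/1.5200 = -0.3137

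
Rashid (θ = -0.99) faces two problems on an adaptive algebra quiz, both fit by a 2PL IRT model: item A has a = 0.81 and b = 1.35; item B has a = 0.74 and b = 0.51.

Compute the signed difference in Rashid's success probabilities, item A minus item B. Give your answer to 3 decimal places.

P(θ) = 1 / (1 + exp(−a(θ − b)))
P_A = 0.1306
P_B = 0.2479
P_A − P_B = -0.1172

-0.117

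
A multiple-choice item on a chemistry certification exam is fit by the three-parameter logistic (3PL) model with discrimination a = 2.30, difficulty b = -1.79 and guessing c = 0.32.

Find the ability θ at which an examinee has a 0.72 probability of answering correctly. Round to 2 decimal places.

-1.63

P(θ) = c + (1 − c) · 1 / (1 + exp(−a(θ − b)))
Remove guessing floor: (0.72 − 0.32)/(1 − 0.32) = 0.5882
logit = ln(0.5882/0.4118) = 0.3567
θ = b + logit/(a) = -1.79 + 0.3567/2.3000 = -1.6349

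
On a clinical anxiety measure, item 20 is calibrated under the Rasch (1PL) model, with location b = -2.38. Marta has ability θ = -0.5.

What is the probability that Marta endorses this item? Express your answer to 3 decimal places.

P(θ) = 1 / (1 + exp(−(θ − b)))
Exponent: (-0.5 − (-2.38)) = 1.8800
1/(1 + e^{-1.8800}) = 0.8676
P = 0.8676

0.868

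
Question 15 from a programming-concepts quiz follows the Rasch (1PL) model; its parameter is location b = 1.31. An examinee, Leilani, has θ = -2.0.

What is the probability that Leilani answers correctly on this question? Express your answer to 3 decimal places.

0.035

P(θ) = 1 / (1 + exp(−(θ − b)))
Exponent: (-2.0 − 1.31) = -3.3100
1/(1 + e^{3.3100}) = 0.0352
P = 0.0352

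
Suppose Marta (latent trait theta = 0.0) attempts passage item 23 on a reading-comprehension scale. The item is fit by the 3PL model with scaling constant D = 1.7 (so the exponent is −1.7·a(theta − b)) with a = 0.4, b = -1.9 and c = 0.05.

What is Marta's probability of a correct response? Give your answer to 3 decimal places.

P(theta) = c + (1 − c) · 1 / (1 + exp(−D·a(theta − b)))
Exponent: 1.7 × 0.4 × (0.0 − (-1.9)) = 1.2920
1/(1 + e^{-1.2920}) = 0.7845
P = 0.05 + 0.95 × 0.7845 = 0.7953

0.795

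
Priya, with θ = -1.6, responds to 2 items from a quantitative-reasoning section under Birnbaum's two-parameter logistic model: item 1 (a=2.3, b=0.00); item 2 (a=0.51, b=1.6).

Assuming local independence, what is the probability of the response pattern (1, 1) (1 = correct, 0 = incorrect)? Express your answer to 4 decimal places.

P(θ) = 1 / (1 + exp(−a(θ − b)))
P_1 = 1/(1+e^{3.6800}) = 0.0246
P_2 = 1/(1+e^{1.6320}) = 0.1636
L = P_1 × P_2 = 0.0246 × 0.1636 = 0.00402

0.0040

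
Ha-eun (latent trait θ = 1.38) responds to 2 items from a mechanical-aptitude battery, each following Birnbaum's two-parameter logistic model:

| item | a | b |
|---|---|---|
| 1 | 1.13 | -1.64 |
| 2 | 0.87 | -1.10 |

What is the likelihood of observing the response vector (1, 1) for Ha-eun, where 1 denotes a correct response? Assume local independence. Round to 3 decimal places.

0.868

P(θ) = 1 / (1 + exp(−a(θ − b)))
P_1 = 1/(1+e^{-3.4126}) = 0.9681
P_2 = 1/(1+e^{-2.1576}) = 0.8964
L = P_1 × P_2 = 0.9681 × 0.8964 = 0.86778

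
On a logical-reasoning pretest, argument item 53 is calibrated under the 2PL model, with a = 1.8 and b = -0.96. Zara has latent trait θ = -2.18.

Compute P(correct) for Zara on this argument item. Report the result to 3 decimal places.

P(θ) = 1 / (1 + exp(−a(θ − b)))
Exponent: 1.8 × (-2.18 − (-0.96)) = -2.1960
1/(1 + e^{2.1960}) = 0.1001

0.100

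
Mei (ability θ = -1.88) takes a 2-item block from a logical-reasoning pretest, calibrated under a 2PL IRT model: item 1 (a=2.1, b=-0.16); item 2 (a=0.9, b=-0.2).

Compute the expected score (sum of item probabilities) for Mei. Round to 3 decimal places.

0.207

P(θ) = 1 / (1 + exp(−a(θ − b)))
P_1 = 1/(1+e^{3.6120}) = 0.0263
P_2 = 1/(1+e^{1.5120}) = 0.1806
E[score] = 0.0263 + 0.1806 = 0.2069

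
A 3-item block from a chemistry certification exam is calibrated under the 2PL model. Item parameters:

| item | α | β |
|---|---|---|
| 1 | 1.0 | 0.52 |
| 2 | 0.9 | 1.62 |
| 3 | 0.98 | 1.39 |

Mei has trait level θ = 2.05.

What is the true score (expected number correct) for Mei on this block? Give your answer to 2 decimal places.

2.07

P(θ) = 1 / (1 + exp(−α(θ − β)))
P_1 = 1/(1+e^{-1.5300}) = 0.8220
P_2 = 1/(1+e^{-0.3870}) = 0.5956
P_3 = 1/(1+e^{-0.6468}) = 0.6563
E[score] = 0.8220 + 0.5956 + 0.6563 = 2.0739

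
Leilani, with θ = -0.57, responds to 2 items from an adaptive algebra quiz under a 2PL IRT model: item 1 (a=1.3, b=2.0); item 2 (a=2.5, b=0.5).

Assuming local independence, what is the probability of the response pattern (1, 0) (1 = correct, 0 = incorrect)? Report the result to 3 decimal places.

0.032

P(θ) = 1 / (1 + exp(−a(θ − b)))
P_1 = 1/(1+e^{3.3410}) = 0.0342
P_2 = 1/(1+e^{2.6750}) = 0.0645
L = P_1 × (1−P_2) = 0.0342 × 0.9355 = 0.03199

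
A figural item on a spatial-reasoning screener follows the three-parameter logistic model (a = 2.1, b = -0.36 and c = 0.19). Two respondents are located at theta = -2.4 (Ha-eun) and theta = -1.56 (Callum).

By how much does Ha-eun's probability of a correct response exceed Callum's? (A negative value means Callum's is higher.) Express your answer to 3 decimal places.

P(theta) = c + (1 − c) · 1 / (1 + exp(−a(theta − b)))
P(Ha-eun) = 0.2010  [exponent -4.2840]
P(Callum) = 0.2503  [exponent -2.5200]
Difference = 0.2010 − 0.2503 = -0.0493

-0.049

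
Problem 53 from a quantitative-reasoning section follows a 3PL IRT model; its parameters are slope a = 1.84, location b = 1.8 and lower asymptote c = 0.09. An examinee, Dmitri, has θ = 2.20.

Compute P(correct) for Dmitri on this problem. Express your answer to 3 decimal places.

P(θ) = c + (1 − c) · 1 / (1 + exp(−a(θ − b)))
Exponent: 1.84 × (2.20 − 1.8) = 0.7360
1/(1 + e^{-0.7360}) = 0.6761
P = 0.09 + 0.91 × 0.6761 = 0.7053

0.705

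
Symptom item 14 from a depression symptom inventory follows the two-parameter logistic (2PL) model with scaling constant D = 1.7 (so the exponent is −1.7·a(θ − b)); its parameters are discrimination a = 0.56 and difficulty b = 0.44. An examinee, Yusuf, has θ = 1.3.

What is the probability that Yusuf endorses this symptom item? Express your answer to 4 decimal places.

P(θ) = 1 / (1 + exp(−D·a(θ − b)))
Exponent: 1.7 × 0.56 × (1.3 − 0.44) = 0.8187
1/(1 + e^{-0.8187}) = 0.6940
P = 0.6940

0.6940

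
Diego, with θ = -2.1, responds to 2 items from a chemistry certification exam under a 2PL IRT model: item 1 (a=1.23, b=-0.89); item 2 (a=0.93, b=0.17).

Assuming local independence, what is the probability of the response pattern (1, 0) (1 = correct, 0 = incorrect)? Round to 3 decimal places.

P(θ) = 1 / (1 + exp(−a(θ − b)))
P_1 = 1/(1+e^{1.4883}) = 0.1842
P_2 = 1/(1+e^{2.1111}) = 0.1080
L = P_1 × (1−P_2) = 0.1842 × 0.8920 = 0.16428

0.164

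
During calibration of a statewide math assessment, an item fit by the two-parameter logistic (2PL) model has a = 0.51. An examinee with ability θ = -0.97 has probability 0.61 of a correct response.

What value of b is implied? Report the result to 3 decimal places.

-1.847

P(θ) = 1 / (1 + exp(−a(θ − b)))
logit(0.61) = ln(0.61/0.39) = 0.4473
b = θ − logit/(a) = -0.97 − 0.4473/0.5100 = -1.8471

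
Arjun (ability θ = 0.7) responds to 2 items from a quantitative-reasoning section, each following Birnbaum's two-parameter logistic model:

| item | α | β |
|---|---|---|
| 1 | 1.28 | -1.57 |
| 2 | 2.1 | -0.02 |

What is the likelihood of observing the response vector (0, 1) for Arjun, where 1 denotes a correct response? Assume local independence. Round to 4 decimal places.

0.0425

P(θ) = 1 / (1 + exp(−α(θ − β)))
P_1 = 1/(1+e^{-2.9056}) = 0.9481
P_2 = 1/(1+e^{-1.5120}) = 0.8194
L = (1−P_1) × P_2 = 0.0519 × 0.8194 = 0.04251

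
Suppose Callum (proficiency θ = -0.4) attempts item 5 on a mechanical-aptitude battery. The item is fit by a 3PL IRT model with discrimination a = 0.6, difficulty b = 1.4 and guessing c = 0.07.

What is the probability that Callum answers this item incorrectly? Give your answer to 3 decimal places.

P(θ) = c + (1 − c) · 1 / (1 + exp(−a(θ − b)))
Exponent: 0.6 × (-0.4 − 1.4) = -1.0800
1/(1 + e^{1.0800}) = 0.2535
P = 0.07 + 0.93 × 0.2535 = 0.3058
P(incorrect) = 1 − 0.3058 = 0.6942

0.694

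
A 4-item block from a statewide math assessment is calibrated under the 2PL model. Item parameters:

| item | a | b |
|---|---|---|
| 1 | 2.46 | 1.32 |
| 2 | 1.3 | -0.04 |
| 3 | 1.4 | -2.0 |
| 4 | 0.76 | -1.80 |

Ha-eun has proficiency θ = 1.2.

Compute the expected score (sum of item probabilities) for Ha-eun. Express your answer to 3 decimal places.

3.156

P(θ) = 1 / (1 + exp(−a(θ − b)))
P_1 = 1/(1+e^{0.2952}) = 0.4267
P_2 = 1/(1+e^{-1.6120}) = 0.8337
P_3 = 1/(1+e^{-4.4800}) = 0.9888
P_4 = 1/(1+e^{-2.2800}) = 0.9072
E[score] = 0.4267 + 0.8337 + 0.9888 + 0.9072 = 3.1564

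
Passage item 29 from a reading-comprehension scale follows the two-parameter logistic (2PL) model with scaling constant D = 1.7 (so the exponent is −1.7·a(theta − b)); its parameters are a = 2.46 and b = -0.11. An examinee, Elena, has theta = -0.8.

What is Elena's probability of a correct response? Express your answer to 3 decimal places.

0.053

P(theta) = 1 / (1 + exp(−D·a(theta − b)))
Exponent: 1.7 × 2.46 × (-0.8 − (-0.11)) = -2.8856
1/(1 + e^{2.8856}) = 0.0529
P = 0.0529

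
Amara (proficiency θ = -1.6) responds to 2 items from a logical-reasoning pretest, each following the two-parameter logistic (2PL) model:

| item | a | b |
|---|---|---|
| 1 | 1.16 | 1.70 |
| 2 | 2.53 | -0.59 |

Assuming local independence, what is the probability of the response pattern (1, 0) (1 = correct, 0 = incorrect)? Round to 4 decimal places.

P(θ) = 1 / (1 + exp(−a(θ − b)))
P_1 = 1/(1+e^{3.8280}) = 0.0213
P_2 = 1/(1+e^{2.5553}) = 0.0721
L = P_1 × (1−P_2) = 0.0213 × 0.9279 = 0.01976

0.0198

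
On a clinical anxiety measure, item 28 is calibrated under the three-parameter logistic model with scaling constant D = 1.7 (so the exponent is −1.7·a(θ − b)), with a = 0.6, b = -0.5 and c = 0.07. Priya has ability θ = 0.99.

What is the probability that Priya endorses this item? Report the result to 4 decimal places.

0.8331

P(θ) = c + (1 − c) · 1 / (1 + exp(−D·a(θ − b)))
Exponent: 1.7 × 0.6 × (0.99 − (-0.5)) = 1.5198
1/(1 + e^{-1.5198}) = 0.8205
P = 0.07 + 0.93 × 0.8205 = 0.8331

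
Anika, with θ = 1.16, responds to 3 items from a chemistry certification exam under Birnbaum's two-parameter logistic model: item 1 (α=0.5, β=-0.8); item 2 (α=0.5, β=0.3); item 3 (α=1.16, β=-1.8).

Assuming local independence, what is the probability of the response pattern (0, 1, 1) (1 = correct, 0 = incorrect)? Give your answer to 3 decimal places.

0.160

P(θ) = 1 / (1 + exp(−α(θ − β)))
P_1 = 1/(1+e^{-0.9800}) = 0.7271
P_2 = 1/(1+e^{-0.4300}) = 0.6059
P_3 = 1/(1+e^{-3.4336}) = 0.9687
L = (1−P_1) × P_2 × P_3 = 0.2729 × 0.6059 × 0.9687 = 0.16017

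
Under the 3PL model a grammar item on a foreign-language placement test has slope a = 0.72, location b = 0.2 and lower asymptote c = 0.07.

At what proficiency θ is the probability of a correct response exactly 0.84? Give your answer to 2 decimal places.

2.38

P(θ) = c + (1 − c) · 1 / (1 + exp(−a(θ − b)))
Remove guessing floor: (0.84 − 0.07)/(1 − 0.07) = 0.8280
logit = ln(0.8280/0.1720) = 1.5712
θ = b + logit/(a) = 0.2 + 1.5712/0.7200 = 2.3822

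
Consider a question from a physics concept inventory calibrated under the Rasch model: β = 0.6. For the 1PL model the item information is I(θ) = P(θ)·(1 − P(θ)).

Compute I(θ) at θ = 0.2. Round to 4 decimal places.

0.2403

P = 1/(1+e^{0.4000}) = 0.4013
P(1−P) = 0.4013 × 0.5987 = 0.2403
I = P(1−P) = 0.24026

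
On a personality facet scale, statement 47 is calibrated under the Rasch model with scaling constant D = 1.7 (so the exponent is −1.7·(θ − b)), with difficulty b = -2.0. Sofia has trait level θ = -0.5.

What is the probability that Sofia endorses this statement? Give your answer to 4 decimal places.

P(θ) = 1 / (1 + exp(−D·(θ − b)))
Exponent: 1.7 × (-0.5 − (-2.0)) = 2.5500
1/(1 + e^{-2.5500}) = 0.9276
P = 0.9276

0.9276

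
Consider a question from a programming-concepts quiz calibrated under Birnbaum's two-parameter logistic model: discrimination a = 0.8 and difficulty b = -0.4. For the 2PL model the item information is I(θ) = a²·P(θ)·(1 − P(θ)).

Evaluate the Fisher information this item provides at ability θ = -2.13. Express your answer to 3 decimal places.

P = 1/(1+e^{1.3840}) = 0.2004
P(1−P) = 0.2004 × 0.7996 = 0.1602
I = a² × P(1−P) = 0.8² × 0.1602 = 0.10254

0.103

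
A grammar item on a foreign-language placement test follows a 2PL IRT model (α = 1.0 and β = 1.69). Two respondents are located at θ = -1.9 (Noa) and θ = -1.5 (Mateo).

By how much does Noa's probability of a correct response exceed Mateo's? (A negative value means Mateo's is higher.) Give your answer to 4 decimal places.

P(θ) = 1 / (1 + exp(−α(θ − β)))
P(Noa) = 0.0269  [exponent -3.5900]
P(Mateo) = 0.0395  [exponent -3.1900]
Difference = 0.0269 − 0.0395 = -0.0127

-0.0127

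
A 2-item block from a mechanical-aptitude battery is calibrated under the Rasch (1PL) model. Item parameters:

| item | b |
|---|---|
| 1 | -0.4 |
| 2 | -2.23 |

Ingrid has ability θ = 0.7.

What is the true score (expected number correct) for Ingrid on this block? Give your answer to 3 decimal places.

P(θ) = 1 / (1 + exp(−(θ − b)))
P_1 = 1/(1+e^{-1.1000}) = 0.7503
P_2 = 1/(1+e^{-2.9300}) = 0.9493
E[score] = 0.7503 + 0.9493 = 1.6996

1.700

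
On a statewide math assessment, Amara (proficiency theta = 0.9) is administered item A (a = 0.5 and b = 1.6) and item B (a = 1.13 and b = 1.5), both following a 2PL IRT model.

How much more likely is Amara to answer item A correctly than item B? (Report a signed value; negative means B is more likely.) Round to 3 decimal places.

P(theta) = 1 / (1 + exp(−a(theta − b)))
P_A = 0.4134
P_B = 0.3367
P_A − P_B = 0.0767

0.077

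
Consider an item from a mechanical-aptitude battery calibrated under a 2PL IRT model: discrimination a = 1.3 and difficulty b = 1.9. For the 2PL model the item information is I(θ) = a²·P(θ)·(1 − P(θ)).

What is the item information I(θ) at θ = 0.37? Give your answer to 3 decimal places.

P = 1/(1+e^{1.9890}) = 0.1204
P(1−P) = 0.1204 × 0.8796 = 0.1059
I = a² × P(1−P) = 1.3² × 0.1059 = 0.17893

0.179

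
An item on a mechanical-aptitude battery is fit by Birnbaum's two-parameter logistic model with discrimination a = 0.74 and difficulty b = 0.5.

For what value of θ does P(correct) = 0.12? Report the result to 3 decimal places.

P(θ) = 1 / (1 + exp(−a(θ − b)))
logit = ln(0.1200/0.8800) = -1.9924
θ = b + logit/(a) = 0.5 + (-1.9924)/0.7400 = -2.1925

-2.192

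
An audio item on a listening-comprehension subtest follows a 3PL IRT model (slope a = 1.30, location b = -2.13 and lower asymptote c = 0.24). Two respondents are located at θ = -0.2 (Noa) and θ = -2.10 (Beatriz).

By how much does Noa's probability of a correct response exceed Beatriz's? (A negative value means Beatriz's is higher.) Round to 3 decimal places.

0.315

P(θ) = c + (1 − c) · 1 / (1 + exp(−a(θ − b)))
P(Noa) = 0.9428  [exponent 2.5090]
P(Beatriz) = 0.6274  [exponent 0.0390]
Difference = 0.9428 − 0.6274 = 0.3154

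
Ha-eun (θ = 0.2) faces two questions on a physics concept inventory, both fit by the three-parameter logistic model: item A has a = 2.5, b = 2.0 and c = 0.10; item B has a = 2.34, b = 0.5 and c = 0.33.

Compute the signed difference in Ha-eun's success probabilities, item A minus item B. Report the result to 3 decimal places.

P(θ) = c + (1 − c) · 1 / (1 + exp(−a(θ − b)))
P_A = 0.1099
P_B = 0.5520
P_A − P_B = -0.4421

-0.442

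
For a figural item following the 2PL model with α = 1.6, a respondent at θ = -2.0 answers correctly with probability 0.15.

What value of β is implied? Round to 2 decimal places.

P(θ) = 1 / (1 + exp(−α(θ − β)))
logit(0.15) = ln(0.15/0.85) = -1.7346
β = θ − logit/(α) = -2.0 − (-1.7346)/1.6000 = -0.9159

-0.92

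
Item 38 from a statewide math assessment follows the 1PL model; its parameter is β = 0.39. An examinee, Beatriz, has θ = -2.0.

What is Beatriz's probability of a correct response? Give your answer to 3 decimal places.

P(θ) = 1 / (1 + exp(−(θ − β)))
Exponent: (-2.0 − 0.39) = -2.3900
1/(1 + e^{2.3900}) = 0.0839
P = 0.0839

0.084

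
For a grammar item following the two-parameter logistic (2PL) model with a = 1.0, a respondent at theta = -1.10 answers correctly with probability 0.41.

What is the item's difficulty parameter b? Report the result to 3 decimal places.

P(theta) = 1 / (1 + exp(−a(theta − b)))
logit(0.41) = ln(0.41/0.59) = -0.3640
b = theta − logit/(a) = -1.10 − (-0.3640)/1.0000 = -0.7360

-0.736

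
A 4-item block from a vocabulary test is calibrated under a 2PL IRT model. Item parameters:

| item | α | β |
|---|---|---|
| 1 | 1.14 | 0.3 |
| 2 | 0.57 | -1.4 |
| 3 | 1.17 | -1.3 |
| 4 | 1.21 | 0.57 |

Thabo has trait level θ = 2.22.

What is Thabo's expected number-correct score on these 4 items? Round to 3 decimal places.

3.651

P(θ) = 1 / (1 + exp(−α(θ − β)))
P_1 = 1/(1+e^{-2.1888}) = 0.8992
P_2 = 1/(1+e^{-2.0634}) = 0.8873
P_3 = 1/(1+e^{-4.1184}) = 0.9840
P_4 = 1/(1+e^{-1.9965}) = 0.8804
E[score] = 0.8992 + 0.8873 + 0.9840 + 0.8804 = 3.6510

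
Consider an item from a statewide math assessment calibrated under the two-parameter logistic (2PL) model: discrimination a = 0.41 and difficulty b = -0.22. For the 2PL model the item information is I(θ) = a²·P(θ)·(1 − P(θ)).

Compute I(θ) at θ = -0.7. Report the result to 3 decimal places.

0.042

P = 1/(1+e^{0.1968}) = 0.4510
P(1−P) = 0.4510 × 0.5490 = 0.2476
I = a² × P(1−P) = 0.41² × 0.2476 = 0.04162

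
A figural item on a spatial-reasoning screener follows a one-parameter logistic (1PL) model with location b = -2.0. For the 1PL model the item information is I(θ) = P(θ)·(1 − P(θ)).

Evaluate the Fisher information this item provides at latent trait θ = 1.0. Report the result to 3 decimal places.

0.045

P = 1/(1+e^{-3.0000}) = 0.9526
P(1−P) = 0.9526 × 0.0474 = 0.0452
I = P(1−P) = 0.04518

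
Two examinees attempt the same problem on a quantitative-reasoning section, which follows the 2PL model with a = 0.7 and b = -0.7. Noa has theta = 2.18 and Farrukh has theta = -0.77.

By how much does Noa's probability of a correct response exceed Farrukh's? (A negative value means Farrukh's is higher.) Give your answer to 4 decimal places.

P(theta) = 1 / (1 + exp(−a(theta − b)))
P(Noa) = 0.8825  [exponent 2.0160]
P(Farrukh) = 0.4878  [exponent -0.0490]
Difference = 0.8825 − 0.4878 = 0.3947

0.3947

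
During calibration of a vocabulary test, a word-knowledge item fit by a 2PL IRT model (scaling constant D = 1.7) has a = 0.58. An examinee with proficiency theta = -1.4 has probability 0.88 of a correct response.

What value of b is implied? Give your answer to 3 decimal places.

P(theta) = 1 / (1 + exp(−D·a(theta − b)))
logit(0.88) = ln(0.88/0.12) = 1.9924
b = theta − logit/(1.7·a) = -1.4 − 1.9924/0.9860 = -3.4207

-3.421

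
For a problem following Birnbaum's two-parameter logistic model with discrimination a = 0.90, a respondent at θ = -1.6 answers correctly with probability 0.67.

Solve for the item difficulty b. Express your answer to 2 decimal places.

-2.39

P(θ) = 1 / (1 + exp(−a(θ − b)))
logit(0.67) = ln(0.67/0.33) = 0.7082
b = θ − logit/(a) = -1.6 − 0.7082/0.9000 = -2.3869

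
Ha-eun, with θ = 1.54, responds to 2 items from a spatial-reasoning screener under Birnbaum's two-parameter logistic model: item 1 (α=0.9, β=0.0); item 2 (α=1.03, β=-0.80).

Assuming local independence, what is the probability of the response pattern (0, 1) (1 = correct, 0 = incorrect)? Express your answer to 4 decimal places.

P(θ) = 1 / (1 + exp(−α(θ − β)))
P_1 = 1/(1+e^{-1.3860}) = 0.8000
P_2 = 1/(1+e^{-2.4102}) = 0.9176
L = (1−P_1) × P_2 = 0.2000 × 0.9176 = 0.18356

0.1836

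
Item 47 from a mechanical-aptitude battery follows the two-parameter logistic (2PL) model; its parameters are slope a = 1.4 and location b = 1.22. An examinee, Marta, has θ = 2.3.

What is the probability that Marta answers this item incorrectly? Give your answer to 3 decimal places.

0.181

P(θ) = 1 / (1 + exp(−a(θ − b)))
Exponent: 1.4 × (2.3 − 1.22) = 1.5120
1/(1 + e^{-1.5120}) = 0.8194
P(incorrect) = 1 − 0.8194 = 0.1806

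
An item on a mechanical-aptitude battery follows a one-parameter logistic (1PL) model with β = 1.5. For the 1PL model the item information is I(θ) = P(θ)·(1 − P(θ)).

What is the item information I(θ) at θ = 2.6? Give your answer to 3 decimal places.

0.187

P = 1/(1+e^{-1.1000}) = 0.7503
P(1−P) = 0.7503 × 0.2497 = 0.1874
I = P(1−P) = 0.18737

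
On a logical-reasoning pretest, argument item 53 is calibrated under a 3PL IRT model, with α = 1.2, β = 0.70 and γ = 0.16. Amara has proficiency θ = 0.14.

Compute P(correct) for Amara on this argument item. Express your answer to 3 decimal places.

0.444

P(θ) = γ + (1 − γ) · 1 / (1 + exp(−α(θ − β)))
Exponent: 1.2 × (0.14 − 0.70) = -0.6720
1/(1 + e^{0.6720}) = 0.3380
P = 0.16 + 0.84 × 0.3380 = 0.4440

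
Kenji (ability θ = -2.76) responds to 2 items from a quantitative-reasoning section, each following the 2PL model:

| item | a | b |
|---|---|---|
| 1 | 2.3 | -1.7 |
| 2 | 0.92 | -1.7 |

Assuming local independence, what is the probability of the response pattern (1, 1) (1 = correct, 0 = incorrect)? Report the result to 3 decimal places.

P(θ) = 1 / (1 + exp(−a(θ − b)))
P_1 = 1/(1+e^{2.4380}) = 0.0803
P_2 = 1/(1+e^{0.9752}) = 0.2738
L = P_1 × P_2 = 0.0803 × 0.2738 = 0.02200

0.022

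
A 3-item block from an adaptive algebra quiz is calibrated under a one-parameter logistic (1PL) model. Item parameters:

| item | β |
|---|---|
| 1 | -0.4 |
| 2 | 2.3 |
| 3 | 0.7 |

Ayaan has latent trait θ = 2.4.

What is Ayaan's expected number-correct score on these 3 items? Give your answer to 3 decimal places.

2.313

P(θ) = 1 / (1 + exp(−(θ − β)))
P_1 = 1/(1+e^{-2.8000}) = 0.9427
P_2 = 1/(1+e^{-0.1000}) = 0.5250
P_3 = 1/(1+e^{-1.7000}) = 0.8455
E[score] = 0.9427 + 0.5250 + 0.8455 = 2.3132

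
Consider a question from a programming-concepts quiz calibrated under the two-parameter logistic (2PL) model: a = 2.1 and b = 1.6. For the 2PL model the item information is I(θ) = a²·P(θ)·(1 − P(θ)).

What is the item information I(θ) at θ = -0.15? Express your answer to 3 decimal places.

P = 1/(1+e^{3.6750}) = 0.0247
P(1−P) = 0.0247 × 0.9753 = 0.0241
I = a² × P(1−P) = 2.1² × 0.0241 = 0.10633

0.106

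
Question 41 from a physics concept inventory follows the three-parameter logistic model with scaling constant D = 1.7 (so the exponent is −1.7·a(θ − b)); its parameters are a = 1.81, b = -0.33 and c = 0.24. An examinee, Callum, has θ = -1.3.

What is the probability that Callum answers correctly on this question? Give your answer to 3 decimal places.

0.277

P(θ) = c + (1 − c) · 1 / (1 + exp(−D·a(θ − b)))
Exponent: 1.7 × 1.81 × (-1.3 − (-0.33)) = -2.9847
1/(1 + e^{2.9847}) = 0.0481
P = 0.24 + 0.76 × 0.0481 = 0.2766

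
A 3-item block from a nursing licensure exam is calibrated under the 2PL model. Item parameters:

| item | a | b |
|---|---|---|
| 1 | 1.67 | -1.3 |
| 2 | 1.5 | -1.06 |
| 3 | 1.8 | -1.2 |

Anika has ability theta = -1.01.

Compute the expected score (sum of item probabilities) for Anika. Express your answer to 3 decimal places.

P(theta) = 1 / (1 + exp(−a(theta − b)))
P_1 = 1/(1+e^{-0.4843}) = 0.6188
P_2 = 1/(1+e^{-0.0750}) = 0.5187
P_3 = 1/(1+e^{-0.3420}) = 0.5847
E[score] = 0.6188 + 0.5187 + 0.5847 = 1.7222

1.722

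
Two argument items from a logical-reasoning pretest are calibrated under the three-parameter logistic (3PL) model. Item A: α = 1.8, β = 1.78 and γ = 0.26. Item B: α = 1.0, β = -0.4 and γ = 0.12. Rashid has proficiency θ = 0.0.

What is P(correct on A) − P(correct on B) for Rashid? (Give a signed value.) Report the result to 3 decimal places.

-0.358

P(θ) = γ + (1 − γ) · 1 / (1 + exp(−α(θ − β)))
P_A = 0.2889
P_B = 0.6468
P_A − P_B = -0.3580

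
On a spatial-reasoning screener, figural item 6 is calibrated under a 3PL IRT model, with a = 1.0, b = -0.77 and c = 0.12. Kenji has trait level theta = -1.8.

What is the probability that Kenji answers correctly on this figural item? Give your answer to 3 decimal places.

P(theta) = c + (1 − c) · 1 / (1 + exp(−a(theta − b)))
Exponent: 1.0 × (-1.8 − (-0.77)) = -1.0300
1/(1 + e^{1.0300}) = 0.2631
P = 0.12 + 0.88 × 0.2631 = 0.3515

0.352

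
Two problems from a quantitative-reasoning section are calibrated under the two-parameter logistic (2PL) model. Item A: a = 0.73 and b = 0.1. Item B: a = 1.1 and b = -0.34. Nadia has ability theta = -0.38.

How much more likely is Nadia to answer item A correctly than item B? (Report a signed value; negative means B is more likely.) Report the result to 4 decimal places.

P(theta) = 1 / (1 + exp(−a(theta − b)))
P_A = 0.4133
P_B = 0.4890
P_A − P_B = -0.0757

-0.0757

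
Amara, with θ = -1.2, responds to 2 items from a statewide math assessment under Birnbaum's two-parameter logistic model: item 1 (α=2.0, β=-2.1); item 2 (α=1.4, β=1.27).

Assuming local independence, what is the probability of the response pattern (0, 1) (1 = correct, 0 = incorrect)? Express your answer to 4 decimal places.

0.0043

P(θ) = 1 / (1 + exp(−α(θ − β)))
P_1 = 1/(1+e^{-1.8000}) = 0.8581
P_2 = 1/(1+e^{3.4580}) = 0.0305
L = (1−P_1) × P_2 = 0.1419 × 0.0305 = 0.00433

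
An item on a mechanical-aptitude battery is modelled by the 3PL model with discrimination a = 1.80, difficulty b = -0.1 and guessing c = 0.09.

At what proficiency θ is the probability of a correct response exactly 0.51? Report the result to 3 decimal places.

-0.186

P(θ) = c + (1 − c) · 1 / (1 + exp(−a(θ − b)))
Remove guessing floor: (0.51 − 0.09)/(1 − 0.09) = 0.4615
logit = ln(0.4615/0.5385) = -0.1542
θ = b + logit/(a) = -0.1 + (-0.1542)/1.8000 = -0.1856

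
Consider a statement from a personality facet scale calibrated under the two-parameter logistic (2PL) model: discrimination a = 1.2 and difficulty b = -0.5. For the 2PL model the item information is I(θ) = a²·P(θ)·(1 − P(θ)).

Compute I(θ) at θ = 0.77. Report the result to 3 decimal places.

P = 1/(1+e^{-1.5240}) = 0.8211
P(1−P) = 0.8211 × 0.1789 = 0.1469
I = a² × P(1−P) = 1.2² × 0.1469 = 0.21150

0.212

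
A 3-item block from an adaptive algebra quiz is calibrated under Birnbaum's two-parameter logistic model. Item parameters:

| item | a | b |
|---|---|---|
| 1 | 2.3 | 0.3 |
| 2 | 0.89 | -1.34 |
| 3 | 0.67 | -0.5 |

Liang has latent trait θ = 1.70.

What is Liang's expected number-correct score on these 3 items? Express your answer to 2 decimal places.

2.71

P(θ) = 1 / (1 + exp(−a(θ − b)))
P_1 = 1/(1+e^{-3.2200}) = 0.9616
P_2 = 1/(1+e^{-2.7056}) = 0.9374
P_3 = 1/(1+e^{-1.4740}) = 0.8137
E[score] = 0.9616 + 0.9374 + 0.8137 = 2.7126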